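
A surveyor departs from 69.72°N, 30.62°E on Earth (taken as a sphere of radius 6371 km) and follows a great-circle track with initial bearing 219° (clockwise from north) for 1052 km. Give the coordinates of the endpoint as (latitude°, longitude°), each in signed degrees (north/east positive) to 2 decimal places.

61.76°, 17.99°

Angular distance δ = d/R = 1052/6371 = 0.16512 rad; initial bearing θ = 3.8223 rad.
sin φ₂ = sin φ₁ cos δ + cos φ₁ sin δ cos θ = (0.9380)(0.9864) + (0.3466)(0.1644)(-0.7771) = 0.8810, so φ₂ = 61.76°.
Δλ = atan2(sin θ sin δ cos φ₁, cos δ − sin φ₁ sin φ₂) = atan2(-0.0359, 0.1600) = -12.628°.
λ₂ = 30.620° − 12.628° = 17.99°.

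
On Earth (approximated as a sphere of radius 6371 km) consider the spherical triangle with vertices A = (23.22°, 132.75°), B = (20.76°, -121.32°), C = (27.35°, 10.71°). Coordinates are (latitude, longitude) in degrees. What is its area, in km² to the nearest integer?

103999439 km²

Side lengths (central angles): a = 1.9749, b = 1.8254, c = 1.6671 rad; semiperimeter s = 2.7337.
By l'Huilier's theorem, tan(E/4) = √[tan(s/2) tan((s−a)/2) tan((s−b)/2) tan((s−c)/2)], giving spherical excess E = 2.5622 rad.
Area = E·R² = 2.5622 × (6371)² ≈ 103999439 km².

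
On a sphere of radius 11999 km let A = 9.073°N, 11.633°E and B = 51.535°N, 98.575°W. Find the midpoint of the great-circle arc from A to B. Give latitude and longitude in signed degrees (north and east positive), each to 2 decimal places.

44.17°, -25.44°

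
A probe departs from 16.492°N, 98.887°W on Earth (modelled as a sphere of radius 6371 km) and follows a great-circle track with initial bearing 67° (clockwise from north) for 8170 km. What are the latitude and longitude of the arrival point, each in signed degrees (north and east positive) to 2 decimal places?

26.10°, -19.57°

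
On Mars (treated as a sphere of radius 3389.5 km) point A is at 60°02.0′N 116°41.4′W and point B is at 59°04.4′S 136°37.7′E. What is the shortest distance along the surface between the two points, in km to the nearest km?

Let φ₁ = 1.0478 rad, φ₂ = -1.0310 rad, and Δλ = -1.8619 rad.
Haversine: a = sin²(Δφ/2) + cos φ₁ cos φ₂ sin²(Δλ/2) = 0.7432 + (0.4995)(0.5139)(0.6435) = 0.90842.
Central angle c = 2·arcsin(√a) = 2.52671 rad.
Distance = R·c = 3389.5 × 2.5267 ≈ 8564 km.

8564 km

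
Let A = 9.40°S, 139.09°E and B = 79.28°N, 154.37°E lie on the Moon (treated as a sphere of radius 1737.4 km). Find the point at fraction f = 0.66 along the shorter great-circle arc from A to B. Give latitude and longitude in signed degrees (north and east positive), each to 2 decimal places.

Central angle δ = 1.5542 rad. Interpolating on the sphere with fraction f = 0.66:
P = [sin((1−f)δ)·A + sin(fδ)·B] / sin δ = 0.5043·A + 0.8552·B in Cartesian coordinates,
giving P = (-0.5194, 0.3946, 0.7580), i.e. latitude 49.28°, longitude 142.78°.

49.28°, 142.78°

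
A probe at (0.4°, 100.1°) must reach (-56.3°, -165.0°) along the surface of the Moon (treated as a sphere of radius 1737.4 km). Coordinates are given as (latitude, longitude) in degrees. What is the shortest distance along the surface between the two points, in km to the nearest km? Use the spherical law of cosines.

Let φ₁ = 0.0070 rad, φ₂ = -0.9826 rad, and Δλ = 1.6563 rad.
cos c = sin φ₁ sin φ₂ + cos φ₁ cos φ₂ cos Δλ = (0.0070)(-0.8320) + (1.0000)(0.5548)(-0.0854) = -0.05320,
so c = arccos(-0.05320) = 1.62402 rad.
Distance = R·c = 1737.4 × 1.6240 ≈ 2822 km.

2822 km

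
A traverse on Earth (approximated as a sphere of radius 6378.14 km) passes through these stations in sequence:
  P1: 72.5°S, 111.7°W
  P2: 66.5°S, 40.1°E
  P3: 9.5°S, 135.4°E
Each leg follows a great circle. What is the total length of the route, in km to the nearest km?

13707 km

Leg P1→P2: central angle 0.6936 rad, distance 4424.0 km.
Leg P2→P3: central angle 1.4555 rad, distance 9283.4 km.
Total: 4424.0 + 9283.4 ≈ 13707 km.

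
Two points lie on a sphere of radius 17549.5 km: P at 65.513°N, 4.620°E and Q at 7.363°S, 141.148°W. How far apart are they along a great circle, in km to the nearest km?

35886 km

In radians: φ₁ = 1.1434, φ₂ = -0.1285, Δλ = -145.768° = -2.5441 rad.
cos c = sin φ₁ sin φ₂ + cos φ₁ cos φ₂ cos Δλ = (0.9101)(-0.1282) + (0.4145)(0.9918)(-0.8268) = -0.45649,
so c = arccos(-0.45649) = 2.04484 rad.
Distance = R·c = 17549.5 × 2.0448 ≈ 35886 km.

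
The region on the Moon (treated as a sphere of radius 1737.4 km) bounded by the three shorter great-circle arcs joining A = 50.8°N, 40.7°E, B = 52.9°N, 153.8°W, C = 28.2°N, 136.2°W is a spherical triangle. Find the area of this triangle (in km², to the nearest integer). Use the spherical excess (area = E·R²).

Side lengths (central angles): a = 0.4872, b = 1.7620, c = 1.3192 rad; semiperimeter s = 1.7842.
By l'Huilier's theorem, tan(E/4) = √[tan(s/2) tan((s−a)/2) tan((s−b)/2) tan((s−c)/2)], giving spherical excess E = 0.1988 rad.
Area = E·R² = 0.1988 × (1737.4)² ≈ 599984 km².

599984 km²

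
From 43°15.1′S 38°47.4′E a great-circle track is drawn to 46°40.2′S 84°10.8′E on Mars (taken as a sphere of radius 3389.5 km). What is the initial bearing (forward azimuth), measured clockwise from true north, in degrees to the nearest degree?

112°

With φ₁ = -0.7549, φ₂ = -0.8145, Δλ = 0.7922 rad, the forward-azimuth formula gives
θ = atan2( sin Δλ cos φ₂ , cos φ₁ sin φ₂ − sin φ₁ cos φ₂ cos Δλ ) = atan2(0.4885, -0.1996) = 112.23°.
So the initial bearing is 112°.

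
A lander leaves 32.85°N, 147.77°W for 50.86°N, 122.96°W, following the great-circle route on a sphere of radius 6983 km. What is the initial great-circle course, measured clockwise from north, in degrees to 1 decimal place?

With φ₁ = 0.5733, φ₂ = 0.8877, Δλ = 0.4330 rad, the forward-azimuth formula gives
θ = atan2( sin Δλ cos φ₂ , cos φ₁ sin φ₂ − sin φ₁ cos φ₂ cos Δλ ) = atan2(0.2649, 0.3408) = 37.86°.
So the initial bearing is 37.9°.

37.9°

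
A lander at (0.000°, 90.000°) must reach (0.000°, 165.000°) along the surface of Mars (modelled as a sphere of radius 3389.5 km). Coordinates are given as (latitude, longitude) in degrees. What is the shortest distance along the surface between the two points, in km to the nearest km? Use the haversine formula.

4437 km

With latitudes φ₁ = 0.000°, φ₂ = 0.000° and longitude difference Δλ = 75.000°:
Haversine: a = sin²(Δφ/2) + cos φ₁ cos φ₂ sin²(Δλ/2) = 0.0000 + (1.0000)(1.0000)(0.3706) = 0.37059.
Central angle c = 2·arcsin(√a) = 1.30900 rad.
Distance = R·c = 3389.5 × 1.3090 ≈ 4437 km.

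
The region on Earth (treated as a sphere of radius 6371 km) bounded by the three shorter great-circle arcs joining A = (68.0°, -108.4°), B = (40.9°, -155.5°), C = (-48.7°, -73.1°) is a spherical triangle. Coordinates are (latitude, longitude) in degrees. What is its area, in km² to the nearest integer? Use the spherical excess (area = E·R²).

Side lengths (central angles): a = 2.0108, b = 2.0884, c = 0.6438 rad; semiperimeter s = 2.3715.
By l'Huilier's theorem, tan(E/4) = √[tan(s/2) tan((s−a)/2) tan((s−b)/2) tan((s−c)/2)], giving spherical excess E = 1.0696 rad.
Area = E·R² = 1.0696 × (6371)² ≈ 43413224 km².

43413224 km²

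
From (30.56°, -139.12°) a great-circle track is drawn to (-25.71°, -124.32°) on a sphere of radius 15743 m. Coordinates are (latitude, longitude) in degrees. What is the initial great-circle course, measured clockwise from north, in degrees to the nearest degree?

164°

With φ₁ = 0.5334, φ₂ = -0.4487, Δλ = 0.2583 rad, the forward-azimuth formula gives
θ = atan2( sin Δλ cos φ₂ , cos φ₁ sin φ₂ − sin φ₁ cos φ₂ cos Δλ ) = atan2(0.2302, -0.8165) = 164.26°.
So the initial bearing is 164°.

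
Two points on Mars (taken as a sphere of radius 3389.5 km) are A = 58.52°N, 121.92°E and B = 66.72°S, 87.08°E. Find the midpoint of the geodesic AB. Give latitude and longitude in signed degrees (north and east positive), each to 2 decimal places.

-4.29°, 106.99°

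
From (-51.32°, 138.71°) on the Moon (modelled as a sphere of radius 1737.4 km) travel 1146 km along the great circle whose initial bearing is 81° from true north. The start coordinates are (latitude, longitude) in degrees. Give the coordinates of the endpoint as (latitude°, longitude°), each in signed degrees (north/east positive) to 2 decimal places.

-33.85°, -174.51°

Angular distance δ = d/R = 1146/1737.4 = 0.65961 rad; initial bearing θ = 1.4137 rad.
sin φ₂ = sin φ₁ cos δ + cos φ₁ sin δ cos θ = (-0.7806)(0.7902) + (0.6250)(0.6128)(0.1564) = -0.5570, so φ₂ = -33.85°.
Δλ = atan2(sin θ sin δ cos φ₁, cos δ − sin φ₁ sin φ₂) = atan2(0.3783, 0.3554) = 46.783°.
λ₂ = 138.710° + 46.783° = 185.49° → -174.51° after wrapping to (−180°, 180°].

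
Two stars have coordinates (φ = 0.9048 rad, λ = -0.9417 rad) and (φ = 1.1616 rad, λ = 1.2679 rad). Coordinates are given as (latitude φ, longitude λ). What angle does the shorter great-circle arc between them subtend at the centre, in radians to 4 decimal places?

In radians: φ₁ = 0.9048, φ₂ = 1.1616, Δλ = 126.601° = 2.2096 rad.
Haversine: a = sin²(Δφ/2) + cos φ₁ cos φ₂ sin²(Δλ/2) = 0.0164 + (0.6178)(0.3979)(0.7981) = 0.21259.
Central angle c = 2·arcsin(√a) = 0.95842 rad.
So the angular separation is 0.9584 rad.

0.9584 rad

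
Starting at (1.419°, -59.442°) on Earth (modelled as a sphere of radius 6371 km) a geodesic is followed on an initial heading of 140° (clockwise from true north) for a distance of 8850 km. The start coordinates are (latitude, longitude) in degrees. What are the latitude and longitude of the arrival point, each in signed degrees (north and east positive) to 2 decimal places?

Angular distance δ = d/R = 8850/6371 = 1.38911 rad; initial bearing θ = 2.4435 rad.
sin φ₂ = sin φ₁ cos δ + cos φ₁ sin δ cos θ = (0.0248)(0.1807) + (0.9997)(0.9835)(-0.7660) = -0.7487, so φ₂ = -48.48°.
Δλ = atan2(sin θ sin δ cos φ₁, cos δ − sin φ₁ sin φ₂) = atan2(0.6320, 0.1992) = 72.503°.
λ₂ = -59.442° + 72.503° = 13.06°.

-48.48°, 13.06°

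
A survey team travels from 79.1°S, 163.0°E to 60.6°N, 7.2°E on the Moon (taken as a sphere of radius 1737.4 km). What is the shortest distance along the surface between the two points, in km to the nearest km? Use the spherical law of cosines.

4854 km

With latitudes φ₁ = -79.100°, φ₂ = 60.600° and longitude difference Δλ = -155.800°:
cos c = sin φ₁ sin φ₂ + cos φ₁ cos φ₂ cos Δλ = (-0.9820)(0.8712) + (0.1891)(0.4909)(-0.9121) = -0.94017,
so c = arccos(-0.94017) = 2.79391 rad.
Distance = R·c = 1737.4 × 2.7939 ≈ 4854 km.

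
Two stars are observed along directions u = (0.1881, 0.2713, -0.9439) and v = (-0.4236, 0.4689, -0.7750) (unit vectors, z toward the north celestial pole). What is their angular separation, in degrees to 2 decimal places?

u·v = 0.7791; |u| = 1.0000, |v| = 1.0000.
cos θ = (u·v)/(|u||v|) = 0.7791, so θ = 38.82°.

38.82°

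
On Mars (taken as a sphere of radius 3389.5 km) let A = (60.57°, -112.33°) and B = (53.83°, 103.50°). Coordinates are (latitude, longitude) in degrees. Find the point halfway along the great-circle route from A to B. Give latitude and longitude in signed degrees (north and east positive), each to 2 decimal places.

78.36°, 159.80°

The central angle between A and B is δ = 1.0838 rad.
With f = 0.5, the slerp weights are sin((1−f)δ)/sin δ = 0.5836 and sin(fδ)/sin δ = 0.5836.
Weighted sum of the unit vectors: (0.5836)·(-0.1867,-0.4545,0.8710) + (0.5836)·(-0.1378,0.5739,0.8073) = (-0.1894, 0.0697, 0.9794).
Converting back: φ = atan2(z, √(x²+y²)) = 78.36°, λ = atan2(y, x) = 159.80°.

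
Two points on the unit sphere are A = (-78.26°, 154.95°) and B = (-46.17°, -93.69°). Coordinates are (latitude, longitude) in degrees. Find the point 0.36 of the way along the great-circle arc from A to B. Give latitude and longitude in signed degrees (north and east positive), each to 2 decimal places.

-74.81°, -123.62°

The central angle between A and B is δ = 0.8566 rad.
With f = 0.36, the slerp weights are sin((1−f)δ)/sin δ = 0.6897 and sin(fδ)/sin δ = 0.4017.
Weighted sum of the unit vectors: (0.6897)·(-0.1843,0.0862,-0.9791) + (0.4017)·(-0.0446,-0.6911,-0.7214) = (-0.1450, -0.2182, -0.9651).
Converting back: φ = atan2(z, √(x²+y²)) = -74.81°, λ = atan2(y, x) = -123.62°.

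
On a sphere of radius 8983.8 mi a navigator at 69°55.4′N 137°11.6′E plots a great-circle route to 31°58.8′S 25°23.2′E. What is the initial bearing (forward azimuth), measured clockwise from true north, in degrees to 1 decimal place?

Δλ = -111.807° = -1.9514 rad.
y = sin Δλ · cos φ₂ = (-0.9284)(0.8482) = -0.7875
x = cos φ₁ sin φ₂ − sin φ₁ cos φ₂ cos Δλ = (0.3433)(-0.5296) − (0.9392)(0.8482)(-0.3715) = 0.1141
θ = atan2(y, x) = -81.75°; adding 360° gives 278.2°.

278.2°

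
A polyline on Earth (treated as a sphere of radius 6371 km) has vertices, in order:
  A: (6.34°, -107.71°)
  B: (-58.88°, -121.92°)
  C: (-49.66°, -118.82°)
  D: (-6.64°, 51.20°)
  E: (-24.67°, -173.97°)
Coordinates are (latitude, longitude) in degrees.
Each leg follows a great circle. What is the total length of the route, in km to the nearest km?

36100 km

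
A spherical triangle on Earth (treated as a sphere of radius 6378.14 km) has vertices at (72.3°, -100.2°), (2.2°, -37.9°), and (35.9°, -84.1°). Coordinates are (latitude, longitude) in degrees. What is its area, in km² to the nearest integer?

Side lengths (central angles): a = 0.9487, b = 0.6514, c = 1.3921 rad; semiperimeter s = 1.4961.
By l'Huilier's theorem, tan(E/4) = √[tan(s/2) tan((s−a)/2) tan((s−b)/2) tan((s−c)/2)], giving spherical excess E = 0.3116 rad.
Area = E·R² = 0.3116 × (6378.14)² ≈ 12676603 km².

12676603 km²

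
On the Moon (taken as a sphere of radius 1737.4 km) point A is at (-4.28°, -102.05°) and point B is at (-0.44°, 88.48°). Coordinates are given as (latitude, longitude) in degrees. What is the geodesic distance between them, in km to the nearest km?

In radians: φ₁ = -0.0747, φ₂ = -0.0077, Δλ = -169.470° = -2.9578 rad.
cos c = sin φ₁ sin φ₂ + cos φ₁ cos φ₂ cos Δλ = (-0.0746)(-0.0077) + (0.9972)(1.0000)(-0.9832) = -0.97982,
so c = arccos(-0.97982) = 2.94033 rad.
Distance = R·c = 1737.4 × 2.9403 ≈ 5109 km.

5109 km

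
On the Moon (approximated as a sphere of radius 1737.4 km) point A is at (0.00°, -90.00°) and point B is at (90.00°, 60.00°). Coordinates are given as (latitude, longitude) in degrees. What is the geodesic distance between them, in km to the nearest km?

2729 km

In radians: φ₁ = 0.0000, φ₂ = 1.5708, Δλ = 150.000° = 2.6180 rad.
Haversine: a = sin²(Δφ/2) + cos φ₁ cos φ₂ sin²(Δλ/2) = 0.5000 + (1.0000)(0.0000)(0.9330) = 0.50000.
Central angle c = 2·arcsin(√a) = 1.57080 rad.
Distance = R·c = 1737.4 × 1.5708 ≈ 2729 km.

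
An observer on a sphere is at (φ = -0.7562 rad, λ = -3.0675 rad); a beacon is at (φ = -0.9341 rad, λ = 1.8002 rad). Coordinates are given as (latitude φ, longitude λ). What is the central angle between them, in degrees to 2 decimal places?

51.78°

In radians: φ₁ = -0.7562, φ₂ = -0.9341, Δλ = -81.101° = -1.4155 rad.
Haversine: a = sin²(Δφ/2) + cos φ₁ cos φ₂ sin²(Δλ/2) = 0.0079 + (0.7274)(0.5945)(0.4227) = 0.19069.
Central angle c = 2·arcsin(√a) = 0.90381 rad.
So the angular separation is 51.78°.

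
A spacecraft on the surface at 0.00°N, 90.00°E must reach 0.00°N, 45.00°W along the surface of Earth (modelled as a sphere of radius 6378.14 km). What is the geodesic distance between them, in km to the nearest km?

With latitudes φ₁ = 0.000°, φ₂ = 0.000° and longitude difference Δλ = -135.000°:
cos c = sin φ₁ sin φ₂ + cos φ₁ cos φ₂ cos Δλ = (0.0000)(0.0000) + (1.0000)(1.0000)(-0.7071) = -0.70711,
so c = arccos(-0.70711) = 2.35619 rad.
Distance = R·c = 6378.14 × 2.3562 ≈ 15028 km.

15028 km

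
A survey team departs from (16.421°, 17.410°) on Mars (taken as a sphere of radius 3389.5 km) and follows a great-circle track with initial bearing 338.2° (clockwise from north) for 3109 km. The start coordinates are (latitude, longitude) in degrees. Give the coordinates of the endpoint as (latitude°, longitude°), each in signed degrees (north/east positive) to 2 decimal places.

61.52°, -20.78°

Angular distance δ = d/R = 3109/3389.5 = 0.91724 rad; initial bearing θ = 5.9027 rad.
sin φ₂ = sin φ₁ cos δ + cos φ₁ sin δ cos θ = (0.2827)(0.6080) + (0.9592)(0.7939)(0.9285) = 0.8790, so φ₂ = 61.52°.
Δλ = atan2(sin θ sin δ cos φ₁, cos δ − sin φ₁ sin φ₂) = atan2(-0.2828, 0.3595) = -38.189°.
λ₂ = 17.410° − 38.189° = -20.78°.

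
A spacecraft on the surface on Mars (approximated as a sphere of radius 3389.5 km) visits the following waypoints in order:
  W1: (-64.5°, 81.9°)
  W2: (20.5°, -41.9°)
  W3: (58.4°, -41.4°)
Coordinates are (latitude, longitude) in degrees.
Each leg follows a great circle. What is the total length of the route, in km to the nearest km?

9502 km

Leg W1→W2: central angle 2.1417 rad, distance 7259.4 km.
Leg W2→W3: central angle 0.6615 rad, distance 2242.2 km.
Total: 7259.4 + 2242.2 ≈ 9502 km.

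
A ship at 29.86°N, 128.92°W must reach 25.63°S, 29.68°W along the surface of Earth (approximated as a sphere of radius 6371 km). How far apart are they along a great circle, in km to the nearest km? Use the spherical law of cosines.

12224 km

With latitudes φ₁ = 29.860°, φ₂ = -25.630° and longitude difference Δλ = 99.240°:
cos c = sin φ₁ sin φ₂ + cos φ₁ cos φ₂ cos Δλ = (0.4979)(-0.4326) + (0.8672)(0.9016)(-0.1606) = -0.34091,
so c = arccos(-0.34091) = 1.91869 rad.
Distance = R·c = 6371 × 1.9187 ≈ 12224 km.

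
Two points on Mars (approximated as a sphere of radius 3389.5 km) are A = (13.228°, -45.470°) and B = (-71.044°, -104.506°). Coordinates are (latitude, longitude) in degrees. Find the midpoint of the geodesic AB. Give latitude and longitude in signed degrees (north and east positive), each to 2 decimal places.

-31.41°, -59.19°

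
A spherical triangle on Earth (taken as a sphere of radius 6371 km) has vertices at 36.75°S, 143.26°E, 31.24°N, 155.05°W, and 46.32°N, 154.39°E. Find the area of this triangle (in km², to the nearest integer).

Side lengths (central angles): a = 0.7224, b = 1.4603, c = 1.5562 rad; semiperimeter s = 1.8695.
By l'Huilier's theorem, tan(E/4) = √[tan(s/2) tan((s−a)/2) tan((s−b)/2) tan((s−c)/2)], giving spherical excess E = 0.6709 rad.
Area = E·R² = 0.6709 × (6371)² ≈ 27230199 km².

27230199 km²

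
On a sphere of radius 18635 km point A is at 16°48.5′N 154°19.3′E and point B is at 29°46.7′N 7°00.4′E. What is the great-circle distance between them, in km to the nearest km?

In radians: φ₁ = 0.2934, φ₂ = 0.5197, Δλ = -147.315° = -2.5711 rad.
cos c = sin φ₁ sin φ₂ + cos φ₁ cos φ₂ cos Δλ = (0.2892)(0.4966) + (0.9573)(0.8680)(-0.8417) = -0.55569,
so c = arccos(-0.55569) = 2.15999 rad.
Distance = R·c = 18635 × 2.1600 ≈ 40251 km.

40251 km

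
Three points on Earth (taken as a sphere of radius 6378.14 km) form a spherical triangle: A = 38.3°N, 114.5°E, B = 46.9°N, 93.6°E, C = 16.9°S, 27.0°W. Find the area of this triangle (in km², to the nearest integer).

6103749 km²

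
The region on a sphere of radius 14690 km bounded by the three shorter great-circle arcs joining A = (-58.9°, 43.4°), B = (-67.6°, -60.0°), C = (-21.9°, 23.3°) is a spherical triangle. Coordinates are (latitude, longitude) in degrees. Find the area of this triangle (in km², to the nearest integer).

56427828 km²

Side lengths (central angles): a = 1.1744, b = 0.6928, c = 0.7287 rad; semiperimeter s = 1.2980.
By l'Huilier's theorem, tan(E/4) = √[tan(s/2) tan((s−a)/2) tan((s−b)/2) tan((s−c)/2)], giving spherical excess E = 0.2615 rad.
Area = E·R² = 0.2615 × (14690)² ≈ 56427828 km².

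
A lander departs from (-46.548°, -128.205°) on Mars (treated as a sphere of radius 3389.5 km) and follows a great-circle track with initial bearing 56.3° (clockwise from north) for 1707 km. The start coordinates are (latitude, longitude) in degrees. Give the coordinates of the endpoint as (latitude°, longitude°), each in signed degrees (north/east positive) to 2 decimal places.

-26.85°, -101.46°

Angular distance δ = d/R = 1707/3389.5 = 0.50361 rad; initial bearing θ = 0.9826 rad.
sin φ₂ = sin φ₁ cos δ + cos φ₁ sin δ cos θ = (-0.7260)(0.8758) + (0.6877)(0.4826)(0.5548) = -0.4517, so φ₂ = -26.85°.
Δλ = atan2(sin θ sin δ cos φ₁, cos δ − sin φ₁ sin φ₂) = atan2(0.2761, 0.5480) = 26.745°.
λ₂ = -128.205° + 26.745° = -101.46°.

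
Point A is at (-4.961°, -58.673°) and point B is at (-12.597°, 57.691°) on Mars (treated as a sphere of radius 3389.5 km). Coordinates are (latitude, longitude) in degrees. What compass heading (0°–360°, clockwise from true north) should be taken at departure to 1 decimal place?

Δλ = 116.364° = 2.0309 rad.
y = sin Δλ · cos φ₂ = (0.8960)(0.9759) = 0.8744
x = cos φ₁ sin φ₂ − sin φ₁ cos φ₂ cos Δλ = (0.9963)(-0.2181) − (-0.0865)(0.9759)(-0.4441) = -0.2548
θ = atan2(y, x) = 106.24°, so the bearing is 106.2°.

106.2°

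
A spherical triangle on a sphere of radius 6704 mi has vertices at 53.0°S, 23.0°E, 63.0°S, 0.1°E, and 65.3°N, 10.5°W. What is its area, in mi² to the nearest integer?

20608323 mi²

Side lengths (central angles): a = 2.2434, b = 2.1128, c = 0.2719 rad; semiperimeter s = 2.3140.
By l'Huilier's theorem, tan(E/4) = √[tan(s/2) tan((s−a)/2) tan((s−b)/2) tan((s−c)/2)], giving spherical excess E = 0.4585 rad.
Area = E·R² = 0.4585 × (6704)² ≈ 20608323 mi².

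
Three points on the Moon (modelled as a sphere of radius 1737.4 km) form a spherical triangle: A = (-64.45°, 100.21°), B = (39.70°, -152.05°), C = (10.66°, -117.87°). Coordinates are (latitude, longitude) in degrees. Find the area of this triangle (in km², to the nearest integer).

Side lengths (central angles): a = 0.7322, b = 2.0950, c = 2.3150 rad; semiperimeter s = 2.5711.
By l'Huilier's theorem, tan(E/4) = √[tan(s/2) tan((s−a)/2) tan((s−b)/2) tan((s−c)/2)], giving spherical excess E = 1.4311 rad.
Area = E·R² = 1.4311 × (1737.4)² ≈ 4319922 km².

4319922 km²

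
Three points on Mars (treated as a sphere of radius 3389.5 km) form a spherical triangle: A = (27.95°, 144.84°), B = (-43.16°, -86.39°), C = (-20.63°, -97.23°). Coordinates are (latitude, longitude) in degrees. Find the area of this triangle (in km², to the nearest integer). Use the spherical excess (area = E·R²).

9005087 km²

Side lengths (central angles): a = 0.4239, b = 2.1560, c = 2.3805 rad; semiperimeter s = 2.4802.
By l'Huilier's theorem, tan(E/4) = √[tan(s/2) tan((s−a)/2) tan((s−b)/2) tan((s−c)/2)], giving spherical excess E = 0.7838 rad.
Area = E·R² = 0.7838 × (3389.5)² ≈ 9005087 km².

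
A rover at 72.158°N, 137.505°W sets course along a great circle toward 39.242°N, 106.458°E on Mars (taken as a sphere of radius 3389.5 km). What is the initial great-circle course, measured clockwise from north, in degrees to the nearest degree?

307°

Δλ = -116.037° = -2.0252 rad.
y = sin Δλ · cos φ₂ = (-0.8985)(0.7745) = -0.6959
x = cos φ₁ sin φ₂ − sin φ₁ cos φ₂ cos Δλ = (0.3064)(0.6326) − (0.9519)(0.7745)(-0.4390) = 0.5174
θ = atan2(y, x) = -53.37°; adding 360° gives 307°.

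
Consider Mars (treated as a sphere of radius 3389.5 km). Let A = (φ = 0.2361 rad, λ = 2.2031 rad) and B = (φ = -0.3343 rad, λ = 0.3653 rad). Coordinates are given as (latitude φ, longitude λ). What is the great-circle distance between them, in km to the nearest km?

6425 km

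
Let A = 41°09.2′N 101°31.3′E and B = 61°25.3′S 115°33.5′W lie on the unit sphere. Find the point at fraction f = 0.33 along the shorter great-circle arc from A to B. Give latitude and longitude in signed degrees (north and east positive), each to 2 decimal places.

-2.32°, 127.47°

Central angle δ = 2.6164 rad. Interpolating on the sphere with fraction f = 0.33:
P = [sin((1−f)δ)·A + sin(fδ)·B] / sin δ = 1.9616·A + 1.5161·B in Cartesian coordinates,
giving P = (-0.6079, 0.7930, -0.0405), i.e. latitude -2.32°, longitude 127.47°.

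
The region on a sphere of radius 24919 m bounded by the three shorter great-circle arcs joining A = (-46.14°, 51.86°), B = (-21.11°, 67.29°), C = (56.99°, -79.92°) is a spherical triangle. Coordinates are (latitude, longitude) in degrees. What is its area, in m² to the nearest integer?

Side lengths (central angles): a = 2.3880, b = 2.5986, c = 0.4890 rad; semiperimeter s = 2.7378.
By l'Huilier's theorem, tan(E/4) = √[tan(s/2) tan((s−a)/2) tan((s−b)/2) tan((s−c)/2)], giving spherical excess E = 1.3633 rad.
Area = E·R² = 1.3633 × (24919)² ≈ 846561263 m².

846561263 m²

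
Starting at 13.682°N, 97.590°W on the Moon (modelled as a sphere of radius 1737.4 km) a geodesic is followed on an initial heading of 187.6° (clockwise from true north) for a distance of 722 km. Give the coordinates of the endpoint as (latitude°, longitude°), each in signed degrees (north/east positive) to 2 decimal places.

-9.93°, -100.70°

Angular distance δ = d/R = 722/1737.4 = 0.41556 rad; initial bearing θ = 3.2742 rad.
sin φ₂ = sin φ₁ cos δ + cos φ₁ sin δ cos θ = (0.2365)(0.9149) + (0.9716)(0.4037)(-0.9912) = -0.1724, so φ₂ = -9.93°.
Δλ = atan2(sin θ sin δ cos φ₁, cos δ − sin φ₁ sin φ₂) = atan2(-0.0519, 0.9557) = -3.107°.
λ₂ = -97.590° − 3.107° = -100.70°.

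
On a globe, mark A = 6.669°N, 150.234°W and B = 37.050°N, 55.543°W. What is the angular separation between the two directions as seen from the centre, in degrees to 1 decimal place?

With latitudes φ₁ = 6.669°, φ₂ = 37.050° and longitude difference Δλ = 94.691°:
cos c = sin φ₁ sin φ₂ + cos φ₁ cos φ₂ cos Δλ = (0.1161)(0.6025) + (0.9932)(0.7981)(-0.0818) = 0.00514,
so c = arccos(0.00514) = 1.56565 rad.
So the angular separation is 89.7°.

89.7°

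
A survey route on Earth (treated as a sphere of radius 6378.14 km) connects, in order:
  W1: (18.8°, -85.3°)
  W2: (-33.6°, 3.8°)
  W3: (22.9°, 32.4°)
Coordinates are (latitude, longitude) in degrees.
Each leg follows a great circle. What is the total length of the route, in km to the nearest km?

18064 km

Leg W1→W2: central angle 1.7375 rad, distance 11082.2 km.
Leg W2→W3: central angle 1.0947 rad, distance 6982.1 km.
Total: 11082.2 + 6982.1 ≈ 18064 km.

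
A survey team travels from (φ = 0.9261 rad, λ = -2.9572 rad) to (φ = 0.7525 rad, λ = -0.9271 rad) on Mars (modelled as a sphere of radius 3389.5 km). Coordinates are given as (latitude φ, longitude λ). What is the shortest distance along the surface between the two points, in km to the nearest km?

4106 km

Let φ₁ = 0.9261 rad, φ₂ = 0.7525 rad, and Δλ = 2.0301 rad.
cos c = sin φ₁ sin φ₂ + cos φ₁ cos φ₂ cos Δλ = (0.7993)(0.6835) + (0.6010)(0.7300)(-0.4433) = 0.35180,
so c = arccos(0.35180) = 1.21130 rad.
Distance = R·c = 3389.5 × 1.2113 ≈ 4106 km.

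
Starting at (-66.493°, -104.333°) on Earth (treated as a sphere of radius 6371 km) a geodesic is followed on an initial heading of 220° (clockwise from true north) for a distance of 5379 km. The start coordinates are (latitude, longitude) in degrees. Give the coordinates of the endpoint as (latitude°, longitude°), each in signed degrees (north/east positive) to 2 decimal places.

-56.88°, 137.23°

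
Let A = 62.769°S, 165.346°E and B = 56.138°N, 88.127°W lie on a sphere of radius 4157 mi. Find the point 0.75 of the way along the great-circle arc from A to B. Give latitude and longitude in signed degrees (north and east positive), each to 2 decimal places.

27.03°, -117.81°

Central angle δ = 2.5164 rad. Interpolating on the sphere with fraction f = 0.75:
P = [sin((1−f)δ)·A + sin(fδ)·B] / sin δ = 1.0055·A + 1.6239·B in Cartesian coordinates,
giving P = (-0.4156, -0.7879, 0.4544), i.e. latitude 27.03°, longitude -117.81°.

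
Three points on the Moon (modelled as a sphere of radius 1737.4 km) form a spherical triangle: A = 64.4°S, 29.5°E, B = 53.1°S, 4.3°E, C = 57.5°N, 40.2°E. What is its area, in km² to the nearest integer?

Side lengths (central angles): a = 1.9967, b = 2.1323, c = 0.2980 rad; semiperimeter s = 2.2135.
By l'Huilier's theorem, tan(E/4) = √[tan(s/2) tan((s−a)/2) tan((s−b)/2) tan((s−c)/2)], giving spherical excess E = 0.4463 rad.
Area = E·R² = 0.4463 × (1737.4)² ≈ 1347278 km².

1347278 km²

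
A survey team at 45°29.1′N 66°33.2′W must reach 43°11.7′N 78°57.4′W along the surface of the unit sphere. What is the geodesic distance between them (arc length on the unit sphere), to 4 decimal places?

0.1597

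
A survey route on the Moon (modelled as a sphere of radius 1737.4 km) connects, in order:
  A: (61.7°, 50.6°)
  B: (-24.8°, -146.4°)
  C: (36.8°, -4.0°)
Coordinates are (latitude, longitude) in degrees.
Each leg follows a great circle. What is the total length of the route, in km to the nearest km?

8707 km

Leg A→B: central angle 2.4669 rad, distance 4285.9 km.
Leg B→C: central angle 2.5448 rad, distance 4421.4 km.
Total: 4285.9 + 4421.4 ≈ 8707 km.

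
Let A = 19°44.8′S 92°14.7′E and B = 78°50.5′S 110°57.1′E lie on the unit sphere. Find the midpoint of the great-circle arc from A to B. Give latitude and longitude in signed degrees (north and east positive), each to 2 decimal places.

-49.51°, 95.40°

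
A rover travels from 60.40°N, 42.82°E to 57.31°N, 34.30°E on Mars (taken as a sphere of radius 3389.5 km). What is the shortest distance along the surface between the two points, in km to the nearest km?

318 km

In radians: φ₁ = 1.0542, φ₂ = 1.0002, Δλ = -8.520° = -0.1487 rad.
cos c = sin φ₁ sin φ₂ + cos φ₁ cos φ₂ cos Δλ = (0.8695)(0.8416) + (0.4939)(0.5401)(0.9890) = 0.99560,
so c = arccos(0.99560) = 0.09382 rad.
Distance = R·c = 3389.5 × 0.0938 ≈ 318 km.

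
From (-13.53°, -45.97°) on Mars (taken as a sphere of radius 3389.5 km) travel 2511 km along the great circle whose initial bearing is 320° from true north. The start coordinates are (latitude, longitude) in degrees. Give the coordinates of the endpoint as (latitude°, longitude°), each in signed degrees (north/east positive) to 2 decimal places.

19.27°, -73.33°

Angular distance δ = d/R = 2511/3389.5 = 0.74082 rad; initial bearing θ = 5.5851 rad.
sin φ₂ = sin φ₁ cos δ + cos φ₁ sin δ cos θ = (-0.2340)(0.7379) + (0.9722)(0.6749)(0.7660) = 0.3300, so φ₂ = 19.27°.
Δλ = atan2(sin θ sin δ cos φ₁, cos δ − sin φ₁ sin φ₂) = atan2(-0.4218, 0.8151) = -27.359°.
λ₂ = -45.970° − 27.359° = -73.33°.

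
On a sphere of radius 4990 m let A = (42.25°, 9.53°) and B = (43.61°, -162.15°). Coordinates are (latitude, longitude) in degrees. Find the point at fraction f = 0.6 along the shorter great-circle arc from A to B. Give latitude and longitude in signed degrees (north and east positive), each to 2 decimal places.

80.23°, -139.48°

The central angle between A and B is δ = 1.6374 rad.
With f = 0.6, the slerp weights are sin((1−f)δ)/sin δ = 0.6105 and sin(fδ)/sin δ = 0.8337.
Weighted sum of the unit vectors: (0.6105)·(0.7300,0.1226,0.6724) + (0.8337)·(-0.6892,-0.2219,0.6897) = (-0.1289, -0.1102, 0.9855).
Converting back: φ = atan2(z, √(x²+y²)) = 80.23°, λ = atan2(y, x) = -139.48°.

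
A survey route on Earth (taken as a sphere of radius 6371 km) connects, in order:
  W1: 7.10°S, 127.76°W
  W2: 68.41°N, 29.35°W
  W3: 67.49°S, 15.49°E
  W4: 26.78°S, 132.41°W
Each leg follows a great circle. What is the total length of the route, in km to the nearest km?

35782 km

Leg W1→W2: central angle 1.7399 rad, distance 11085.1 km.
Leg W2→W3: central angle 2.4327 rad, distance 15499.0 km.
Leg W3→W4: central angle 1.4437 rad, distance 9198.1 km.
Total: 11085.1 + 15499.0 + 9198.1 ≈ 35782 km.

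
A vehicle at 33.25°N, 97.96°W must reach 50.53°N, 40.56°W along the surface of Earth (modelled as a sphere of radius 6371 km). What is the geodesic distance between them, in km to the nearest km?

In radians: φ₁ = 0.5803, φ₂ = 0.8819, Δλ = 57.400° = 1.0018 rad.
cos c = sin φ₁ sin φ₂ + cos φ₁ cos φ₂ cos Δλ = (0.5483)(0.7720) + (0.8363)(0.6357)(0.5388) = 0.70967,
so c = arccos(0.70967) = 0.78176 rad.
Distance = R·c = 6371 × 0.7818 ≈ 4981 km.

4981 km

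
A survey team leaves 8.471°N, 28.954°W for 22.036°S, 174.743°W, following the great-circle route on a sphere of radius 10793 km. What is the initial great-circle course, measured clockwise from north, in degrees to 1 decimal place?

Δλ = -145.789° = -2.5445 rad.
y = sin Δλ · cos φ₂ = (-0.5622)(0.9269) = -0.5212
x = cos φ₁ sin φ₂ − sin φ₁ cos φ₂ cos Δλ = (0.9891)(-0.3752) − (0.1473)(0.9269)(-0.8270) = -0.2582
θ = atan2(y, x) = -116.35°; adding 360° gives 243.6°.

243.6°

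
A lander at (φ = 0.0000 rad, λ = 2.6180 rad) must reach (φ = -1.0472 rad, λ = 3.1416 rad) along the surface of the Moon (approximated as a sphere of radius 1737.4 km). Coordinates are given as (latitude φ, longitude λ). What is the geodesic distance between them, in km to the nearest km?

1951 km

With latitudes φ₁ = 0.000°, φ₂ = -60.000° and longitude difference Δλ = 30.000°:
cos c = sin φ₁ sin φ₂ + cos φ₁ cos φ₂ cos Δλ = (0.0000)(-0.8660) + (1.0000)(0.5000)(0.8660) = 0.43301,
so c = arccos(0.43301) = 1.12297 rad.
Distance = R·c = 1737.4 × 1.1230 ≈ 1951 km.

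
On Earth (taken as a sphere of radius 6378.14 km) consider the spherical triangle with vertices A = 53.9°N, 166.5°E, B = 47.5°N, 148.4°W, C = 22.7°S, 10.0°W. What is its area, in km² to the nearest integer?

60511669 km²

Side lengths (central angles): a = 2.4198, b = 2.5951, c = 0.5019 rad; semiperimeter s = 2.7584.
By l'Huilier's theorem, tan(E/4) = √[tan(s/2) tan((s−a)/2) tan((s−b)/2) tan((s−c)/2)], giving spherical excess E = 1.4875 rad.
Area = E·R² = 1.4875 × (6378.14)² ≈ 60511669 km².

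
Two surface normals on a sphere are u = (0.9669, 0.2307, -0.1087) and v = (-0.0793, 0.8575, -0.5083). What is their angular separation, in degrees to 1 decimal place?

u·v = 0.1764; |u| = 1.0000, |v| = 1.0000.
cos θ = (u·v)/(|u||v|) = 0.1764, so θ = 79.8°.

79.8°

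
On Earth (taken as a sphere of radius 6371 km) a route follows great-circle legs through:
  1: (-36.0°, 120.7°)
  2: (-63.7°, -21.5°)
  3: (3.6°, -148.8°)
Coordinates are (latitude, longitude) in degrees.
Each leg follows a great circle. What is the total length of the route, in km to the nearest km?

Leg 1→2: central angle 1.3246 rad, distance 8439.1 km.
Leg 2→3: central angle 1.9010 rad, distance 12111.4 km.
Total: 8439.1 + 12111.4 ≈ 20550 km.

20550 km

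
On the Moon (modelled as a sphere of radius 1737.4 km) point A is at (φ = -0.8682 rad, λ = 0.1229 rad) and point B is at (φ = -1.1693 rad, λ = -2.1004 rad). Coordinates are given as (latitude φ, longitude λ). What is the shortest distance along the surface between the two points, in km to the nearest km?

1719 km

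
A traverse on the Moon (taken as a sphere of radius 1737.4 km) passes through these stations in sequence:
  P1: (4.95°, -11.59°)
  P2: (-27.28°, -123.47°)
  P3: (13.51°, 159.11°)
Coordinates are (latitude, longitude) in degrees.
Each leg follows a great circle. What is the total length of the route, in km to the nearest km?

Leg P1→P2: central angle 1.9493 rad, distance 3386.7 km.
Leg P2→P3: central angle 1.4896 rad, distance 2588.0 km.
Total: 3386.7 + 2588.0 ≈ 5975 km.

5975 km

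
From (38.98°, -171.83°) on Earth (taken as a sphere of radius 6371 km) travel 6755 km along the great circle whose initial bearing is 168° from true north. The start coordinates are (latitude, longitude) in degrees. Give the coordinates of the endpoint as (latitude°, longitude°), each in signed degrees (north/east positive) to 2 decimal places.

Angular distance δ = d/R = 6755/6371 = 1.06027 rad; initial bearing θ = 2.9322 rad.
sin φ₂ = sin φ₁ cos δ + cos φ₁ sin δ cos θ = (0.6290)(0.4886) + (0.7774)(0.8725)(-0.9781) = -0.3560, so φ₂ = -20.86°.
Δλ = atan2(sin θ sin δ cos φ₁, cos δ − sin φ₁ sin φ₂) = atan2(0.1410, 0.7126) = 11.193°.
λ₂ = -171.830° + 11.193° = -160.64°.

-20.86°, -160.64°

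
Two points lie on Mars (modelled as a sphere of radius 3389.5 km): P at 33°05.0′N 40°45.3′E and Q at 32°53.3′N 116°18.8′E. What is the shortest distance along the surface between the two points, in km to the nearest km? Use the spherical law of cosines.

In radians: φ₁ = 0.5774, φ₂ = 0.5740, Δλ = 75.558° = 1.3187 rad.
cos c = sin φ₁ sin φ₂ + cos φ₁ cos φ₂ cos Δλ = (0.5459)(0.5430) + (0.8379)(0.8397)(0.2494) = 0.47187,
so c = arccos(0.47187) = 1.07938 rad.
Distance = R·c = 3389.5 × 1.0794 ≈ 3659 km.

3659 km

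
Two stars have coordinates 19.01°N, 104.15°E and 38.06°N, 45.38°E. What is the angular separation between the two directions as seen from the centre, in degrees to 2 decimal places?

54.07°

With latitudes φ₁ = 19.010°, φ₂ = 38.060° and longitude difference Δλ = -58.770°:
Haversine: a = sin²(Δφ/2) + cos φ₁ cos φ₂ sin²(Δλ/2) = 0.0274 + (0.9455)(0.7874)(0.2408) = 0.20661.
Central angle c = 2·arcsin(√a) = 0.94373 rad.
So the angular separation is 54.07°.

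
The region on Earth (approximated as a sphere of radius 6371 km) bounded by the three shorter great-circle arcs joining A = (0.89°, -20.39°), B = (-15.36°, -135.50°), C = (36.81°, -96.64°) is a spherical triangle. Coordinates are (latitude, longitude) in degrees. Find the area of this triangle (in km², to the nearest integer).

Side lengths (central angles): a = 1.1125, b = 1.3699, c = 1.9968 rad; semiperimeter s = 2.2396.
By l'Huilier's theorem, tan(E/4) = √[tan(s/2) tan((s−a)/2) tan((s−b)/2) tan((s−c)/2)], giving spherical excess E = 1.0619 rad.
Area = E·R² = 1.0619 × (6371)² ≈ 43102881 km².

43102881 km²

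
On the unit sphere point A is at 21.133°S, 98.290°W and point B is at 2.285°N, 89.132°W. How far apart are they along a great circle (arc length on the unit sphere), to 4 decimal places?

0.4377

With latitudes φ₁ = -21.133°, φ₂ = 2.285° and longitude difference Δλ = 9.158°:
cos c = sin φ₁ sin φ₂ + cos φ₁ cos φ₂ cos Δλ = (-0.3605)(0.0399) + (0.9327)(0.9992)(0.9873) = 0.90575,
so c = arccos(0.90575) = 0.43765 rad.
On the unit sphere the arc length equals the central angle: 0.4377.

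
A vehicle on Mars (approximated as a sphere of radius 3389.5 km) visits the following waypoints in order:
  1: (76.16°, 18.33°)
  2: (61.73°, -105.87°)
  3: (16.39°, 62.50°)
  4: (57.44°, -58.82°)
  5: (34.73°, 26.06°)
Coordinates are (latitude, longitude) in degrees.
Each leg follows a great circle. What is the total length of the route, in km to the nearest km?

Leg 1→2: central angle 0.6576 rad, distance 2228.9 km.
Leg 2→3: central angle 1.7686 rad, distance 5994.7 km.
Leg 3→4: central angle 1.6014 rad, distance 5427.8 km.
Leg 4→5: central angle 1.0244 rad, distance 3472.1 km.
Total: 2228.9 + 5994.7 + 5427.8 + 3472.1 ≈ 17124 km.

17124 km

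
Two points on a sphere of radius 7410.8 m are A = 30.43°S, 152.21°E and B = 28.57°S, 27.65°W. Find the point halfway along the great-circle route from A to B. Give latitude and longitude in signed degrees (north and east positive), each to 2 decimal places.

Central angle δ = 2.1118 rad. Interpolating on the sphere with fraction f = 0.5:
P = [sin((1−f)δ)·A + sin(fδ)·B] / sin δ = 1.0154·A + 1.0154·B in Cartesian coordinates,
giving P = (0.0154, -0.0056, -0.9999), i.e. latitude -89.06°, longitude -20.14°.

-89.06°, -20.14°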